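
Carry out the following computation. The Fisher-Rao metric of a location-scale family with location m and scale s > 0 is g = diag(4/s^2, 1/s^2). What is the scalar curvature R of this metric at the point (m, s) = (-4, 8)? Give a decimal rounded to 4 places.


The metric has the form g = (A dm^2 + B ds^2)/s^2 with A = 4, B = 1.
Substitute u = sqrt(A/B)*m: g = B*(du^2 + ds^2)/s^2, i.e. B times the
Poincare upper half-plane metric, which has constant Gaussian curvature -1.
Scaling a 2D metric by a constant c divides the Gaussian curvature by c,
so K = -1/B = -1/(1) = -1.0000 everywhere (the point (m, s) = (-4, 8) is irrelevant:
the curvature is constant).
Scalar curvature in dimension 2: R = 2K = -2/(1) = -2.0000.

-2.0000


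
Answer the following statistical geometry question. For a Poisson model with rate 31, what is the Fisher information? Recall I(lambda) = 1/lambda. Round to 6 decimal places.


Fisher information for Poisson: I(lambda) = 1/lambda.
lambda = 31.
I(lambda) = 1/31 = 0.032258

0.032258


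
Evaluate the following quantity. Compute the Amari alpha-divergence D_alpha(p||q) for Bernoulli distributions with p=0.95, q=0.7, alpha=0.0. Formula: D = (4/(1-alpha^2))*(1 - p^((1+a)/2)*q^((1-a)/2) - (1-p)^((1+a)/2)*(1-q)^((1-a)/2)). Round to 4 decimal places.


Amari alpha-divergence:
D = (4/(1-alpha^2))*(1 - p^((1+a)/2)*q^((1-a)/2) - (1-p)^((1+a)/2)*(1-q)^((1-a)/2)).
alpha = 0.0, p = 0.95, q = 0.7.
e1 = (1+alpha)/2 = 0.5, e2 = (1-alpha)/2 = 0.5.
t1 = p^e1 * q^e2 = 0.95^0.5 * 0.7^0.5 = 0.815475.
t2 = (1-p)^e1 * (1-q)^e2 = 0.05^0.5 * 0.3^0.5 = 0.122474.
4/(1-alpha^2) = 4.0.
D = 4.0*(1 - 0.815475 - 0.122474) = 0.2482

0.2482


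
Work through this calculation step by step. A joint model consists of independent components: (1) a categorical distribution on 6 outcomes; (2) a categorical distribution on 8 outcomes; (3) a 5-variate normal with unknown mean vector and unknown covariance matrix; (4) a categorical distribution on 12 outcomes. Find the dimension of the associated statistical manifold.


The dimension of a statistical manifold equals the number of free
(independent) real parameters of the model. For a product of independent
blocks the parameter counts add.
- categorical on 6 outcomes (probabilities sum to 1): 6-1 = 5.
- categorical on 8 outcomes (probabilities sum to 1): 8-1 = 7.
- 5-variate normal: 5 (mean) + 5*6/2 = 15 (symmetric covariance) = 20.
- categorical on 12 outcomes (probabilities sum to 1): 12-1 = 11.
Total = 5 + 7 + 20 + 11 = 43.
Dimension = 43

43


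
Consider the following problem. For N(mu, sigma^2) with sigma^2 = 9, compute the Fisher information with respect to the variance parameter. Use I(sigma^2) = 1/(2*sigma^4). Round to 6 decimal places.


Fisher information for variance: I(sigma^2) = 1/(2*sigma^4).
sigma^2 = 9, so sigma^4 = 81.
I = 1/(2*81) = 1/162 = 0.006173

0.006173


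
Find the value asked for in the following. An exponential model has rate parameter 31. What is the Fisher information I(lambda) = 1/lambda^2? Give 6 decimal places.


Fisher information for exponential: I(lambda) = 1/lambda^2.
lambda = 31, lambda^2 = 961.
I = 1/961 = 0.001041

0.001041


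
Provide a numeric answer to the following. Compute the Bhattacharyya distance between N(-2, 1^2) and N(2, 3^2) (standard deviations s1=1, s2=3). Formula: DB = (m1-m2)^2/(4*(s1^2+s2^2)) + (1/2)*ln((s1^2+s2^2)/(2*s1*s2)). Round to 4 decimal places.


Bhattacharyya distance between two Gaussians:
DB = (m1-m2)^2/(4*(s1^2+s2^2)) + (1/2)*ln((s1^2+s2^2)/(2*s1*s2)).
(m1-m2)^2 = (-4)^2 = 16.
s1^2+s2^2 = 1 + 9 = 10.
term1 = 16/40 = 0.4.
term2 = 0.5*ln(10/6.0) = 0.255413.
DB = 0.4 + 0.255413 = 0.6554

0.6554


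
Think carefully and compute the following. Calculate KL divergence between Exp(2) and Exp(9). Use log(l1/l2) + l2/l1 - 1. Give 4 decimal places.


KL divergence for exponential family:
KL = log(l1/l2) + l2/l1 - 1.
log(2/9) = -1.504077.
9/2 = 4.5.
KL = -1.504077 + 4.5 - 1 = 1.9959

1.9959


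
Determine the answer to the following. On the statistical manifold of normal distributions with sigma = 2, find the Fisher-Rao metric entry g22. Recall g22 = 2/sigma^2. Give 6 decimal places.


For the 2-parameter normal family, the Fisher metric has:
  g11 = 1/sigma^2, g22 = 2/sigma^2.
sigma = 2, sigma^2 = 4.
g22 = 0.500000

0.500000


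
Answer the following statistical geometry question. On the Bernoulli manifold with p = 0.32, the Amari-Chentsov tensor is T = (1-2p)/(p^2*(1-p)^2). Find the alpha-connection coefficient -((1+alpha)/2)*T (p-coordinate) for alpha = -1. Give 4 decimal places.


Skewness (Amari-Chentsov) tensor: T = (1-2p)/(p^2*(1-p)^2).
p = 0.32, 1-2p = 0.36, p^2 = 0.1024, (1-p)^2 = 0.4624.
T = 0.36/(0.1024 * 0.4624) = 7.602995.
In the p-coordinate, Gamma^(alpha) = Gamma^(0) - (alpha/2)*T with Gamma^(0) = (1/2)*g'(p) = -T/2,
so Gamma^(alpha) = -((1+alpha)/2)*T.
alpha = -1, -(1+alpha)/2 = 0.0.
Gamma = 0.0 * 7.602995 = 0.0000

0.0000


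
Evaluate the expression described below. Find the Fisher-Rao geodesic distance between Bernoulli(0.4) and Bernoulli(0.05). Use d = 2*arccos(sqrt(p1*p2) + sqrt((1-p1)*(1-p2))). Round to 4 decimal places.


Geodesic distance on Bernoulli manifold:
d(p1,p2) = 2*arccos(sqrt(p1*p2) + sqrt((1-p1)*(1-p2))).
sqrt(p1*p2) = sqrt(0.4*0.05) = 0.141421.
sqrt((1-p1)*(1-p2)) = sqrt(0.6*0.95) = 0.754983.
arg = 0.141421 + 0.754983 = 0.896405.
d = 2*arccos(0.896405) = 0.9184

0.9184


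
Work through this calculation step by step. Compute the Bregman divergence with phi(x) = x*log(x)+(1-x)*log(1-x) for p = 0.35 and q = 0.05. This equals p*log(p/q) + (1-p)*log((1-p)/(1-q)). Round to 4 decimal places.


Bregman divergence with negative entropy generator:
D = p*log(p/q) + (1-p)*log((1-p)/(1-q)).
p = 0.35, q = 0.05.
p*log(p/q) = 0.35*log(0.35/0.05) = 0.681069.
(1-p)*log((1-p)/(1-q)) = 0.65*log(0.65/0.95) = -0.246668.
D = 0.681069 + -0.246668 = 0.4344

0.4344


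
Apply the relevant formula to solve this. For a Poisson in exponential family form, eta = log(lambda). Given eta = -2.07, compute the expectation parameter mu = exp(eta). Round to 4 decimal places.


Expectation parameter for Poisson exponential family:
mu = exp(eta).
eta = -2.07.
mu = exp(-2.07) = 0.1262

0.1262


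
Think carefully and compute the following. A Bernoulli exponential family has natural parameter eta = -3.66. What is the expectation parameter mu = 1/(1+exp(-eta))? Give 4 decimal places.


Dual coordinate (expectation parameter) for Bernoulli:
mu = 1/(1+exp(-eta)).
eta = -3.66.
exp(-eta) = exp(3.66) = 38.861343.
mu = 1/(1+38.861343) = 0.0251

0.0251


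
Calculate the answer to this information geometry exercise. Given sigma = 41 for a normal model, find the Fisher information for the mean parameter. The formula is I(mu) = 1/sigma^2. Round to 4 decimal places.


The Fisher information for the mean of a normal distribution is I(mu) = 1/sigma^2.
sigma = 41, so sigma^2 = 1681.
I(mu) = 1/1681 = 0.0006

0.0006


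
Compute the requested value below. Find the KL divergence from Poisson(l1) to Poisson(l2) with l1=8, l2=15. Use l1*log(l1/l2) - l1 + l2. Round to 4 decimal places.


KL divergence for Poisson:
KL = l1*log(l1/l2) - l1 + l2.
l1 = 8, l2 = 15.
log(8/15) = -0.628609.
l1*log(l1/l2) = 8 * -0.628609 = -5.028869.
KL = -5.028869 - 8 + 15 = 1.9711

1.9711


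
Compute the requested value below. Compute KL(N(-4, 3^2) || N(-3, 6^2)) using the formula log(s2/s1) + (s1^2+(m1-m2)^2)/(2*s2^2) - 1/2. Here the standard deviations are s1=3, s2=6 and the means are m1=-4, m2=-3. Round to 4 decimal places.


KL divergence between normal distributions:
KL = log(s2/s1) + (s1^2 + (m1-m2)^2)/(2*s2^2) - 1/2.
log(6/3) = 0.693147.
(3^2 + (-4--3)^2)/(2*6^2) = (9 + 1)/72 = 0.138889.
KL = 0.693147 + 0.138889 - 0.5 = 0.3320

0.3320


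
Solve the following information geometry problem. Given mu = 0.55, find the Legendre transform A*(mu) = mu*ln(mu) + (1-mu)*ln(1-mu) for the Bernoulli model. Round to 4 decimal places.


Legendre transform for Bernoulli:
A*(mu) = mu*log(mu) + (1-mu)*log(1-mu).
mu = 0.55, 1-mu = 0.45.
mu*log(mu) = 0.55*log(0.55) = -0.32881.
(1-mu)*log(1-mu) = 0.45*log(0.45) = -0.359328.
A* = -0.32881 + -0.359328 = -0.6881

-0.6881


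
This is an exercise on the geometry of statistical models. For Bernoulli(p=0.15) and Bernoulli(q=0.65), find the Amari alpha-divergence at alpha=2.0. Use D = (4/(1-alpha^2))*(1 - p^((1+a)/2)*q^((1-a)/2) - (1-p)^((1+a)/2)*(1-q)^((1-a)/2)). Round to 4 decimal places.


Amari alpha-divergence:
D = (4/(1-alpha^2))*(1 - p^((1+a)/2)*q^((1-a)/2) - (1-p)^((1+a)/2)*(1-q)^((1-a)/2)).
alpha = 2.0, p = 0.15, q = 0.65.
e1 = (1+alpha)/2 = 1.5, e2 = (1-alpha)/2 = -0.5.
t1 = p^e1 * q^e2 = 0.15^1.5 * 0.65^-0.5 = 0.072058.
t2 = (1-p)^e1 * (1-q)^e2 = 0.85^1.5 * 0.35^-0.5 = 1.324629.
4/(1-alpha^2) = -1.333333.
D = -1.333333*(1 - 0.072058 - 1.324629) = 0.5289

0.5289


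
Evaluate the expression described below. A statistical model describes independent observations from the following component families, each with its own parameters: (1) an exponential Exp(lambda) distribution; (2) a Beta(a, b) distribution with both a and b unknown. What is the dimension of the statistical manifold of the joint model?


The dimension of a statistical manifold equals the number of free
(independent) real parameters of the model. For a product of independent
blocks the parameter counts add.
- exponential (lambda): 1.
- Beta (a, b): 2.
Total = 1 + 2 = 3.
Dimension = 3

3


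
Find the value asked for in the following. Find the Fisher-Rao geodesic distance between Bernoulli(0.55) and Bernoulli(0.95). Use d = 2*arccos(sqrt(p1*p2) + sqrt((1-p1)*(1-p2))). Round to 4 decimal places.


Geodesic distance on Bernoulli manifold:
d(p1,p2) = 2*arccos(sqrt(p1*p2) + sqrt((1-p1)*(1-p2))).
sqrt(p1*p2) = sqrt(0.55*0.95) = 0.722842.
sqrt((1-p1)*(1-p2)) = sqrt(0.45*0.05) = 0.15.
arg = 0.722842 + 0.15 = 0.872842.
d = 2*arccos(0.872842) = 1.0196

1.0196


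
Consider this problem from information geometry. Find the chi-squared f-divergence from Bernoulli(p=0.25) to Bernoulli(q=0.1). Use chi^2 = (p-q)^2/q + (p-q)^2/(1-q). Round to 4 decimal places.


Chi-squared divergence between Bernoulli distributions:
chi^2 = (p-q)^2/q + (p-q)^2/(1-q).
p = 0.25, q = 0.1, p-q = 0.15.
(p-q)^2 = 0.0225.
term1 = 0.0225/0.1 = 0.225.
term2 = 0.0225/0.9 = 0.025.
chi^2 = 0.225 + 0.025 = 0.2500

0.2500


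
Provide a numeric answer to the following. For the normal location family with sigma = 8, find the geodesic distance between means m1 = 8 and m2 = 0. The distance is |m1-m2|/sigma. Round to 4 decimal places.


On the fixed-variance normal subfamily, geodesic distance = |m1-m2|/sigma.
|8 - 0| = 8.
sigma = 8.
d = 8/8 = 1.0000

1.0000


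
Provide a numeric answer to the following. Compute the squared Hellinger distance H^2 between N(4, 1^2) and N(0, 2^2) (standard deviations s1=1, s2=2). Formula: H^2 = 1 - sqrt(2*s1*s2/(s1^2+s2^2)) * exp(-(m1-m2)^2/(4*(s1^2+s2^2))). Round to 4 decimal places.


Squared Hellinger distance for Gaussians:
H^2 = 1 - sqrt(2*s1*s2/(s1^2+s2^2)) * exp(-(m1-m2)^2/(4*(s1^2+s2^2))).
s1^2 = 1, s2^2 = 4, s1^2+s2^2 = 5.
sqrt(2*1*2/(5)) = 0.894427.
(m1-m2)^2 = (4)^2 = 16.
exp(-16/(4*5)) = exp(-0.8) = 0.449329.
H^2 = 1 - 0.894427*0.449329 = 0.5981

0.5981


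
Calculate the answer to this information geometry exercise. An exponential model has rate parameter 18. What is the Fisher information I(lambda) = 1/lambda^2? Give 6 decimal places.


Fisher information for exponential: I(lambda) = 1/lambda^2.
lambda = 18, lambda^2 = 324.
I = 1/324 = 0.003086

0.003086


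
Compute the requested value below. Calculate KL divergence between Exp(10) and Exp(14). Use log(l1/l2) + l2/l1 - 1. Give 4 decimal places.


KL divergence for exponential family:
KL = log(l1/l2) + l2/l1 - 1.
log(10/14) = -0.336472.
14/10 = 1.4.
KL = -0.336472 + 1.4 - 1 = 0.0635

0.0635


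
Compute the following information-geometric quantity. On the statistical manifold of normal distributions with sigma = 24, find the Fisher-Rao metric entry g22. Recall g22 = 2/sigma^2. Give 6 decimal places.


For the 2-parameter normal family, the Fisher metric has:
  g11 = 1/sigma^2, g22 = 2/sigma^2.
sigma = 24, sigma^2 = 576.
g22 = 0.003472

0.003472


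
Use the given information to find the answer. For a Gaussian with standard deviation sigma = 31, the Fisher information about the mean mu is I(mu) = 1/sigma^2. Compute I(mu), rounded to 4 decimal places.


The Fisher information for the mean of a normal distribution is I(mu) = 1/sigma^2.
sigma = 31, so sigma^2 = 961.
I(mu) = 1/961 = 0.0010

0.0010


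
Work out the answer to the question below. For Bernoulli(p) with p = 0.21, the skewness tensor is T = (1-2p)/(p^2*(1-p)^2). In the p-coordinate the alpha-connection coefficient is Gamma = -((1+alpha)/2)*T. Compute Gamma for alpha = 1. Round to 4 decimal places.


Skewness (Amari-Chentsov) tensor: T = (1-2p)/(p^2*(1-p)^2).
p = 0.21, 1-2p = 0.58, p^2 = 0.0441, (1-p)^2 = 0.6241.
T = 0.58/(0.0441 * 0.6241) = 21.07343.
In the p-coordinate, Gamma^(alpha) = Gamma^(0) - (alpha/2)*T with Gamma^(0) = (1/2)*g'(p) = -T/2,
so Gamma^(alpha) = -((1+alpha)/2)*T.
alpha = 1, -(1+alpha)/2 = -1.0.
Gamma = -1.0 * 21.07343 = -21.0734

-21.0734


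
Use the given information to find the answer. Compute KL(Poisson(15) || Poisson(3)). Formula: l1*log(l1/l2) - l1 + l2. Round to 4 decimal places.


KL divergence for Poisson:
KL = l1*log(l1/l2) - l1 + l2.
l1 = 15, l2 = 3.
log(15/3) = 1.609438.
l1*log(l1/l2) = 15 * 1.609438 = 24.141569.
KL = 24.141569 - 15 + 3 = 12.1416

12.1416


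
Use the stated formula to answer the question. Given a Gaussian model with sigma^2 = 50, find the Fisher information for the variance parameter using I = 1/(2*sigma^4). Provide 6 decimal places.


Fisher information for variance: I(sigma^2) = 1/(2*sigma^4).
sigma^2 = 50, so sigma^4 = 2500.
I = 1/(2*2500) = 1/5000 = 0.000200

0.000200


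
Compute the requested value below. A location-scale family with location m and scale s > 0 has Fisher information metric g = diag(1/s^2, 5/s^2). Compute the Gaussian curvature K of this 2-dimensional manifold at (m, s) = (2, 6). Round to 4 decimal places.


The metric has the form g = (A dm^2 + B ds^2)/s^2 with A = 1, B = 5.
Substitute u = sqrt(A/B)*m: g = B*(du^2 + ds^2)/s^2, i.e. B times the
Poincare upper half-plane metric, which has constant Gaussian curvature -1.
Scaling a 2D metric by a constant c divides the Gaussian curvature by c,
so K = -1/B = -1/(5) = -0.2000 everywhere (the point (m, s) = (2, 6) is irrelevant:
the curvature is constant).
The requested Gaussian curvature is K = -0.2000.

-0.2000


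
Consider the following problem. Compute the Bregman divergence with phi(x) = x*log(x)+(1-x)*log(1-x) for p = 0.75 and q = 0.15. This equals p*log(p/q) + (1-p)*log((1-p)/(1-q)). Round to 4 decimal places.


Bregman divergence with negative entropy generator:
D = p*log(p/q) + (1-p)*log((1-p)/(1-q)).
p = 0.75, q = 0.15.
p*log(p/q) = 0.75*log(0.75/0.15) = 1.207078.
(1-p)*log((1-p)/(1-q)) = 0.25*log(0.25/0.85) = -0.305944.
D = 1.207078 + -0.305944 = 0.9011

0.9011


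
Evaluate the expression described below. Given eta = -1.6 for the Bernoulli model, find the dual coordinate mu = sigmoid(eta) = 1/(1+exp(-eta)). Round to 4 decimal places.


Dual coordinate (expectation parameter) for Bernoulli:
mu = 1/(1+exp(-eta)).
eta = -1.6.
exp(-eta) = exp(1.6) = 4.953032.
mu = 1/(1+4.953032) = 0.1680

0.1680


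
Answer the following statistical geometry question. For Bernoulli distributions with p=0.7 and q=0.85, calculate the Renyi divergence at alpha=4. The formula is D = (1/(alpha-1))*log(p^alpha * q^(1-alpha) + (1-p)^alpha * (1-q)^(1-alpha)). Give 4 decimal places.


Renyi divergence of order alpha between Bernoulli distributions:
D = (1/(alpha-1))*log(p^alpha * q^(1-alpha) + (1-p)^alpha * (1-q)^(1-alpha)).
alpha = 4, p = 0.7, q = 0.85.
p^alpha * q^(1-alpha) = 0.7^4 * 0.85^-3 = 0.390963.
(1-p)^alpha * (1-q)^(1-alpha) = 0.3^4 * 0.15^-3 = 2.4.
sum = 0.390963 + 2.4 = 2.790963.
D = (1/3)*log(2.790963) = 0.3421

0.3421


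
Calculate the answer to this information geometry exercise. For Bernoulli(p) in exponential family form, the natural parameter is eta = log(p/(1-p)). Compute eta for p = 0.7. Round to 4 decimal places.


Natural parameter for Bernoulli: eta = log(p/(1-p)).
p = 0.7, 1-p = 0.3.
p/(1-p) = 2.333333.
eta = log(2.333333) = 0.8473

0.8473


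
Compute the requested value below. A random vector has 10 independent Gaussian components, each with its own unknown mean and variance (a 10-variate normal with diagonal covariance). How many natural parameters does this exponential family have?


Exponential family dimension calculation:
Each univariate normal has two natural parameters (mu/sigma^2 and -1/(2 sigma^2)).
With 10 independent components, dim = 2 * 10 = 20.

20


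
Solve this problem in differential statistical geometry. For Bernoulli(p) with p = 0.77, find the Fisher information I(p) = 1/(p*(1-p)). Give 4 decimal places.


For Bernoulli(p), Fisher information is I(p) = 1/(p*(1-p)).
p = 0.77, 1-p = 0.23.
p*(1-p) = 0.1771.
I(p) = 1/0.1771 = 5.6465

5.6465


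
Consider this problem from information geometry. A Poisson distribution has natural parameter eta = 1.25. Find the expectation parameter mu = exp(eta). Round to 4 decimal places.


Expectation parameter for Poisson exponential family:
mu = exp(eta).
eta = 1.25.
mu = exp(1.25) = 3.4903

3.4903


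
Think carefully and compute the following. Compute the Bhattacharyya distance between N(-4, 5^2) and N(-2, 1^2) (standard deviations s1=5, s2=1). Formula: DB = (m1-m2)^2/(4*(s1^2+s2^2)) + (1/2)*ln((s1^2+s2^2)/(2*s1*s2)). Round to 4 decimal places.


Bhattacharyya distance between two Gaussians:
DB = (m1-m2)^2/(4*(s1^2+s2^2)) + (1/2)*ln((s1^2+s2^2)/(2*s1*s2)).
(m1-m2)^2 = (-2)^2 = 4.
s1^2+s2^2 = 25 + 1 = 26.
term1 = 4/104 = 0.038462.
term2 = 0.5*ln(26/10.0) = 0.477756.
DB = 0.038462 + 0.477756 = 0.5162

0.5162


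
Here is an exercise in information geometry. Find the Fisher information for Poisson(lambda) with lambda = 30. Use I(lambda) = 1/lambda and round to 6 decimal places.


Fisher information for Poisson: I(lambda) = 1/lambda.
lambda = 30.
I(lambda) = 1/30 = 0.033333

0.033333


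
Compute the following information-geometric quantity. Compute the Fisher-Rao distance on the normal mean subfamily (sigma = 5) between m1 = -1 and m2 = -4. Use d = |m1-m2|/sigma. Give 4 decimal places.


On the fixed-variance normal subfamily, geodesic distance = |m1-m2|/sigma.
|-1 - -4| = 3.
sigma = 5.
d = 3/5 = 0.6000

0.6000


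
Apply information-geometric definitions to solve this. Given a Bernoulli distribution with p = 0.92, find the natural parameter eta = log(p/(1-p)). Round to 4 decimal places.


Natural parameter for Bernoulli: eta = log(p/(1-p)).
p = 0.92, 1-p = 0.08.
p/(1-p) = 11.5.
eta = log(11.5) = 2.4423

2.4423


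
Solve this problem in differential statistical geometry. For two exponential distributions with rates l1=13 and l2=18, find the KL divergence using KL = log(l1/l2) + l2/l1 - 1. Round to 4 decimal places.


KL divergence for exponential family:
KL = log(l1/l2) + l2/l1 - 1.
log(13/18) = -0.325422.
18/13 = 1.384615.
KL = -0.325422 + 1.384615 - 1 = 0.0592

0.0592


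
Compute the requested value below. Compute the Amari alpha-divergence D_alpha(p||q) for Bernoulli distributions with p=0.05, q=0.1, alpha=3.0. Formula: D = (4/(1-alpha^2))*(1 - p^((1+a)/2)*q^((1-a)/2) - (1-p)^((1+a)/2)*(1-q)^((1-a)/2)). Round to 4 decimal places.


Amari alpha-divergence:
D = (4/(1-alpha^2))*(1 - p^((1+a)/2)*q^((1-a)/2) - (1-p)^((1+a)/2)*(1-q)^((1-a)/2)).
alpha = 3.0, p = 0.05, q = 0.1.
e1 = (1+alpha)/2 = 2.0, e2 = (1-alpha)/2 = -1.0.
t1 = p^e1 * q^e2 = 0.05^2.0 * 0.1^-1.0 = 0.025.
t2 = (1-p)^e1 * (1-q)^e2 = 0.95^2.0 * 0.9^-1.0 = 1.002778.
4/(1-alpha^2) = -0.5.
D = -0.5*(1 - 0.025 - 1.002778) = 0.0139

0.0139


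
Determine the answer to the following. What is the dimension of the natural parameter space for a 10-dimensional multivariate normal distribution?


Exponential family dimension calculation:
For 10-dim MVN: mean has 10 params, covariance has 10*11/2 = 55 unique entries.
Total dim = 10 + 55 = 65.

65


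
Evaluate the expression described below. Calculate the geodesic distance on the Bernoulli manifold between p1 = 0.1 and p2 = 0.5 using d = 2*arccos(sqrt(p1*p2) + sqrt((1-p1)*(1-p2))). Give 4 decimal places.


Geodesic distance on Bernoulli manifold:
d(p1,p2) = 2*arccos(sqrt(p1*p2) + sqrt((1-p1)*(1-p2))).
sqrt(p1*p2) = sqrt(0.1*0.5) = 0.223607.
sqrt((1-p1)*(1-p2)) = sqrt(0.9*0.5) = 0.67082.
arg = 0.223607 + 0.67082 = 0.894427.
d = 2*arccos(0.894427) = 0.9273

0.9273


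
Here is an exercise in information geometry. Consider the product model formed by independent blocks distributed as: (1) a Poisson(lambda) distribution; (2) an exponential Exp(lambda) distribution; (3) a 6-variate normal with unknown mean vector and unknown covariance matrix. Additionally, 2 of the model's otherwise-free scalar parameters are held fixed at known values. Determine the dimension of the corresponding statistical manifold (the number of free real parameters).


The dimension of a statistical manifold equals the number of free
(independent) real parameters of the model. For a product of independent
blocks the parameter counts add.
- Poisson (lambda): 1.
- exponential (lambda): 1.
- 6-variate normal: 6 (mean) + 6*7/2 = 21 (symmetric covariance) = 27.
Total = 1 + 1 + 27 = 29.
2 parameter(s) fixed at known values: 29 - 2 = 27.
Dimension = 27

27


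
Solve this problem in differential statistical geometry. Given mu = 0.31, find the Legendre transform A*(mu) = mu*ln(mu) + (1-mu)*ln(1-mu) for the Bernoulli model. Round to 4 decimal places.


Legendre transform for Bernoulli:
A*(mu) = mu*log(mu) + (1-mu)*log(1-mu).
mu = 0.31, 1-mu = 0.69.
mu*log(mu) = 0.31*log(0.31) = -0.363067.
(1-mu)*log(1-mu) = 0.69*log(0.69) = -0.256034.
A* = -0.363067 + -0.256034 = -0.6191

-0.6191


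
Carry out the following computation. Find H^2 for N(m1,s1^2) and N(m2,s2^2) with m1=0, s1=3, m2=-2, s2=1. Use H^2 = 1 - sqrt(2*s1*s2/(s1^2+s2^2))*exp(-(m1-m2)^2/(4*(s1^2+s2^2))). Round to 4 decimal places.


Squared Hellinger distance for Gaussians:
H^2 = 1 - sqrt(2*s1*s2/(s1^2+s2^2)) * exp(-(m1-m2)^2/(4*(s1^2+s2^2))).
s1^2 = 9, s2^2 = 1, s1^2+s2^2 = 10.
sqrt(2*3*1/(10)) = 0.774597.
(m1-m2)^2 = (2)^2 = 4.
exp(-4/(4*10)) = exp(-0.1) = 0.904837.
H^2 = 1 - 0.774597*0.904837 = 0.2991

0.2991


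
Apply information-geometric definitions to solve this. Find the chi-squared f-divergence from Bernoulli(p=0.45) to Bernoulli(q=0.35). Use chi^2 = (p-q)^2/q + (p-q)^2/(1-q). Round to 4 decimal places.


Chi-squared divergence between Bernoulli distributions:
chi^2 = (p-q)^2/q + (p-q)^2/(1-q).
p = 0.45, q = 0.35, p-q = 0.1.
(p-q)^2 = 0.01.
term1 = 0.01/0.35 = 0.028571.
term2 = 0.01/0.65 = 0.015385.
chi^2 = 0.028571 + 0.015385 = 0.0440

0.0440


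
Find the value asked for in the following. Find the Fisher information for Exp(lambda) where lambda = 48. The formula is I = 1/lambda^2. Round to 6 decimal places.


Fisher information for exponential: I(lambda) = 1/lambda^2.
lambda = 48, lambda^2 = 2304.
I = 1/2304 = 0.000434

0.000434


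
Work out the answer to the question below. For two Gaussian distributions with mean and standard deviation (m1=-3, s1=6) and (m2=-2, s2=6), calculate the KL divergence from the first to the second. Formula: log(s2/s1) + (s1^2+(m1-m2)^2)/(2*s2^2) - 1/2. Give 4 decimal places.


KL divergence between normal distributions:
KL = log(s2/s1) + (s1^2 + (m1-m2)^2)/(2*s2^2) - 1/2.
log(6/6) = 0.0.
(6^2 + (-3--2)^2)/(2*6^2) = (36 + 1)/72 = 0.513889.
KL = 0.0 + 0.513889 - 0.5 = 0.0139

0.0139


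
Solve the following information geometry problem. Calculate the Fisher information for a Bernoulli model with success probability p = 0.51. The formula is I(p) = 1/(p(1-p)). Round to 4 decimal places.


For Bernoulli(p), Fisher information is I(p) = 1/(p*(1-p)).
p = 0.51, 1-p = 0.49.
p*(1-p) = 0.2499.
I(p) = 1/0.2499 = 4.0016

4.0016


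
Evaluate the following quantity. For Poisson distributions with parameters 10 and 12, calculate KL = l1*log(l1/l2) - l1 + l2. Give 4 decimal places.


KL divergence for Poisson:
KL = l1*log(l1/l2) - l1 + l2.
l1 = 10, l2 = 12.
log(10/12) = -0.182322.
l1*log(l1/l2) = 10 * -0.182322 = -1.823216.
KL = -1.823216 - 10 + 12 = 0.1768

0.1768


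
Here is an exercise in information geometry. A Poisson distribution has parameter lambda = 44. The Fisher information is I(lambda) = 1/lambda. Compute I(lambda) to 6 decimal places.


Fisher information for Poisson: I(lambda) = 1/lambda.
lambda = 44.
I(lambda) = 1/44 = 0.022727

0.022727


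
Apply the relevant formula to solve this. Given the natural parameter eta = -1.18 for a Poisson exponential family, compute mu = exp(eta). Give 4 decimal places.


Expectation parameter for Poisson exponential family:
mu = exp(eta).
eta = -1.18.
mu = exp(-1.18) = 0.3073

0.3073


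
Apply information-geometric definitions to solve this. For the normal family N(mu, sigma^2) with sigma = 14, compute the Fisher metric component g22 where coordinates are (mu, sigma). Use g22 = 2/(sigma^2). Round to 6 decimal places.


For the 2-parameter normal family, the Fisher metric has:
  g11 = 1/sigma^2, g22 = 2/sigma^2.
sigma = 14, sigma^2 = 196.
g22 = 0.010204

0.010204


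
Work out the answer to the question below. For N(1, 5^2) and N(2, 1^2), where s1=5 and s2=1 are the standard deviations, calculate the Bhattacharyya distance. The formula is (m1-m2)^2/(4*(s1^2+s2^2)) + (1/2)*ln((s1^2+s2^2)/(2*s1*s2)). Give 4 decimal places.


Bhattacharyya distance between two Gaussians:
DB = (m1-m2)^2/(4*(s1^2+s2^2)) + (1/2)*ln((s1^2+s2^2)/(2*s1*s2)).
(m1-m2)^2 = (-1)^2 = 1.
s1^2+s2^2 = 25 + 1 = 26.
term1 = 1/104 = 0.009615.
term2 = 0.5*ln(26/10.0) = 0.477756.
DB = 0.009615 + 0.477756 = 0.4874

0.4874


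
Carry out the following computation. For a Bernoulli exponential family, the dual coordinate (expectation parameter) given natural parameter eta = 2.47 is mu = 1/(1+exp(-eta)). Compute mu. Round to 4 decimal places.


Dual coordinate (expectation parameter) for Bernoulli:
mu = 1/(1+exp(-eta)).
eta = 2.47.
exp(-eta) = exp(-2.47) = 0.084585.
mu = 1/(1+0.084585) = 0.9220

0.9220


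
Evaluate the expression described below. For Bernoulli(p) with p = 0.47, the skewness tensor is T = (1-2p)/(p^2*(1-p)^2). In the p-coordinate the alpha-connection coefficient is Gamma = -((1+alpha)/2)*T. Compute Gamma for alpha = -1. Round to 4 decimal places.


Skewness (Amari-Chentsov) tensor: T = (1-2p)/(p^2*(1-p)^2).
p = 0.47, 1-2p = 0.06, p^2 = 0.2209, (1-p)^2 = 0.2809.
T = 0.06/(0.2209 * 0.2809) = 0.96695.
In the p-coordinate, Gamma^(alpha) = Gamma^(0) - (alpha/2)*T with Gamma^(0) = (1/2)*g'(p) = -T/2,
so Gamma^(alpha) = -((1+alpha)/2)*T.
alpha = -1, -(1+alpha)/2 = 0.0.
Gamma = 0.0 * 0.96695 = 0.0000

0.0000


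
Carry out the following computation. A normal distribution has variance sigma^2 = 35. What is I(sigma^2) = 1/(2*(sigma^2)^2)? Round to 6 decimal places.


Fisher information for variance: I(sigma^2) = 1/(2*sigma^4).
sigma^2 = 35, so sigma^4 = 1225.
I = 1/(2*1225) = 1/2450 = 0.000408

0.000408


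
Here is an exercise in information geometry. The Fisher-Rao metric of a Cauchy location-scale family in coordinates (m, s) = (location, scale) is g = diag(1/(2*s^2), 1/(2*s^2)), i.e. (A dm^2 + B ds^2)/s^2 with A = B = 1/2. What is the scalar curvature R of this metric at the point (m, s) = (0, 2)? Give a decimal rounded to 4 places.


The metric has the form g = (A dm^2 + B ds^2)/s^2 with A = 1/2, B = 1/2.
Substitute u = sqrt(A/B)*m: g = B*(du^2 + ds^2)/s^2, i.e. B times the
Poincare upper half-plane metric, which has constant Gaussian curvature -1.
Scaling a 2D metric by a constant c divides the Gaussian curvature by c,
so K = -1/B = -1/(1/2) = -2.0000 everywhere (the point (m, s) = (0, 2) is irrelevant:
the curvature is constant).
Scalar curvature in dimension 2: R = 2K = -2/(1/2) = -4.0000.

-4.0000


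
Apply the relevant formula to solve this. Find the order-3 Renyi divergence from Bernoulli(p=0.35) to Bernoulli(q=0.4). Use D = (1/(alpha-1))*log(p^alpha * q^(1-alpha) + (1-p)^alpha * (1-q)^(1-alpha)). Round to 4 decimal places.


Renyi divergence of order alpha between Bernoulli distributions:
D = (1/(alpha-1))*log(p^alpha * q^(1-alpha) + (1-p)^alpha * (1-q)^(1-alpha)).
alpha = 3, p = 0.35, q = 0.4.
p^alpha * q^(1-alpha) = 0.35^3 * 0.4^-2 = 0.267969.
(1-p)^alpha * (1-q)^(1-alpha) = 0.65^3 * 0.6^-2 = 0.762847.
sum = 0.267969 + 0.762847 = 1.030816.
D = (1/2)*log(1.030816) = 0.0152

0.0152


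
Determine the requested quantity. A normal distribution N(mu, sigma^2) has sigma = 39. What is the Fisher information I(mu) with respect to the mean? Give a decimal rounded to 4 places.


The Fisher information for the mean of a normal distribution is I(mu) = 1/sigma^2.
sigma = 39, so sigma^2 = 1521.
I(mu) = 1/1521 = 0.0007

0.0007


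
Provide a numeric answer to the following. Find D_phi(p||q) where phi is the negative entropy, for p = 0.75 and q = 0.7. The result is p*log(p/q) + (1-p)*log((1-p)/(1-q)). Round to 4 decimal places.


Bregman divergence with negative entropy generator:
D = p*log(p/q) + (1-p)*log((1-p)/(1-q)).
p = 0.75, q = 0.7.
p*log(p/q) = 0.75*log(0.75/0.7) = 0.051745.
(1-p)*log((1-p)/(1-q)) = 0.25*log(0.25/0.3) = -0.04558.
D = 0.051745 + -0.04558 = 0.0062

0.0062


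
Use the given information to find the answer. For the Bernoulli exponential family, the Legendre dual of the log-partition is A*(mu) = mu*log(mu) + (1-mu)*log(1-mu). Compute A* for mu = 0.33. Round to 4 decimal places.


Legendre transform for Bernoulli:
A*(mu) = mu*log(mu) + (1-mu)*log(1-mu).
mu = 0.33, 1-mu = 0.67.
mu*log(mu) = 0.33*log(0.33) = -0.365859.
(1-mu)*log(1-mu) = 0.67*log(0.67) = -0.26832.
A* = -0.365859 + -0.26832 = -0.6342

-0.6342


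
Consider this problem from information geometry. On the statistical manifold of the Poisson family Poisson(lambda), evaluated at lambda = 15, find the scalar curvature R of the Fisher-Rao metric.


This family has a single free parameter, so its statistical manifold
is 1-dimensional. The Riemann curvature tensor of any 1-dimensional
Riemannian manifold vanishes identically, so R = 0.

0


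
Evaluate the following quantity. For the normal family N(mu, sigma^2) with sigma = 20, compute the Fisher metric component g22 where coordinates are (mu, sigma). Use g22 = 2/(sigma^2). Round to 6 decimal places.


For the 2-parameter normal family, the Fisher metric has:
  g11 = 1/sigma^2, g22 = 2/sigma^2.
sigma = 20, sigma^2 = 400.
g22 = 0.005000

0.005000


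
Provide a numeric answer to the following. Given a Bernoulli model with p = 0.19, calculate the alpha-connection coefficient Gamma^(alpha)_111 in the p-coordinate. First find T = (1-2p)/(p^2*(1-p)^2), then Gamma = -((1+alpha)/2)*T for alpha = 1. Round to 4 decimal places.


Skewness (Amari-Chentsov) tensor: T = (1-2p)/(p^2*(1-p)^2).
p = 0.19, 1-2p = 0.62, p^2 = 0.0361, (1-p)^2 = 0.6561.
T = 0.62/(0.0361 * 0.6561) = 26.176673.
In the p-coordinate, Gamma^(alpha) = Gamma^(0) - (alpha/2)*T with Gamma^(0) = (1/2)*g'(p) = -T/2,
so Gamma^(alpha) = -((1+alpha)/2)*T.
alpha = 1, -(1+alpha)/2 = -1.0.
Gamma = -1.0 * 26.176673 = -26.1767

-26.1767


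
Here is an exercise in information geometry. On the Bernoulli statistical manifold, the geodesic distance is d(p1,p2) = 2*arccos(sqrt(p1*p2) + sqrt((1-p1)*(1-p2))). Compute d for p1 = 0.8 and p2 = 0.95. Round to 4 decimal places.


Geodesic distance on Bernoulli manifold:
d(p1,p2) = 2*arccos(sqrt(p1*p2) + sqrt((1-p1)*(1-p2))).
sqrt(p1*p2) = sqrt(0.8*0.95) = 0.87178.
sqrt((1-p1)*(1-p2)) = sqrt(0.2*0.05) = 0.1.
arg = 0.87178 + 0.1 = 0.97178.
d = 2*arccos(0.97178) = 0.4763

0.4763


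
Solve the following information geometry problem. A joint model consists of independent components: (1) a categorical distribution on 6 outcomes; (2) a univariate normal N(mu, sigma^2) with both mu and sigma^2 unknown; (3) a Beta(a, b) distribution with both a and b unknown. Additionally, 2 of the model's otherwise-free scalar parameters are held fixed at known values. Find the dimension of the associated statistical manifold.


The dimension of a statistical manifold equals the number of free
(independent) real parameters of the model. For a product of independent
blocks the parameter counts add.
- categorical on 6 outcomes (probabilities sum to 1): 6-1 = 5.
- normal (mu, sigma^2): 2.
- Beta (a, b): 2.
Total = 5 + 2 + 2 = 9.
2 parameter(s) fixed at known values: 9 - 2 = 7.
Dimension = 7

7


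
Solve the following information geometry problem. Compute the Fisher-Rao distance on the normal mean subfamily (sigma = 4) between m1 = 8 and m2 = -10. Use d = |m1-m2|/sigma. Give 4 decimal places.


On the fixed-variance normal subfamily, geodesic distance = |m1-m2|/sigma.
|8 - -10| = 18.
sigma = 4.
d = 18/4 = 4.5000

4.5000


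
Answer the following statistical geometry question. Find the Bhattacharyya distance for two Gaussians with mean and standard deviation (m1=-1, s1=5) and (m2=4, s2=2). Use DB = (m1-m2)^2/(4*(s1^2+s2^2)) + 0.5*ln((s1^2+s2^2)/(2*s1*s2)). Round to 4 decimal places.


Bhattacharyya distance between two Gaussians:
DB = (m1-m2)^2/(4*(s1^2+s2^2)) + (1/2)*ln((s1^2+s2^2)/(2*s1*s2)).
(m1-m2)^2 = (-5)^2 = 25.
s1^2+s2^2 = 25 + 4 = 29.
term1 = 25/116 = 0.215517.
term2 = 0.5*ln(29/20.0) = 0.185782.
DB = 0.215517 + 0.185782 = 0.4013

0.4013


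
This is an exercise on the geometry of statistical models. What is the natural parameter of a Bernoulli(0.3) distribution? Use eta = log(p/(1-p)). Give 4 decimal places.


Natural parameter for Bernoulli: eta = log(p/(1-p)).
p = 0.3, 1-p = 0.7.
p/(1-p) = 0.428571.
eta = log(0.428571) = -0.8473

-0.8473


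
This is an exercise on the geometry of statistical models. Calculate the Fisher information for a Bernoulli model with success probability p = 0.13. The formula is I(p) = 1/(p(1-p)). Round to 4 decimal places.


For Bernoulli(p), Fisher information is I(p) = 1/(p*(1-p)).
p = 0.13, 1-p = 0.87.
p*(1-p) = 0.1131.
I(p) = 1/0.1131 = 8.8417

8.8417


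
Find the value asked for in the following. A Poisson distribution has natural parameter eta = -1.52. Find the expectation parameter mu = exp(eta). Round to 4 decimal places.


Expectation parameter for Poisson exponential family:
mu = exp(eta).
eta = -1.52.
mu = exp(-1.52) = 0.2187

0.2187


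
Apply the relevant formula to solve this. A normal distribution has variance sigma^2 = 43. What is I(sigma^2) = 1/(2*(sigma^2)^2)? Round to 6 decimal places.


Fisher information for variance: I(sigma^2) = 1/(2*sigma^4).
sigma^2 = 43, so sigma^4 = 1849.
I = 1/(2*1849) = 1/3698 = 0.000270

0.000270


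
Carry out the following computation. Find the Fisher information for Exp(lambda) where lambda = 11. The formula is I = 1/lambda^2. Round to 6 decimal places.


Fisher information for exponential: I(lambda) = 1/lambda^2.
lambda = 11, lambda^2 = 121.
I = 1/121 = 0.008264

0.008264


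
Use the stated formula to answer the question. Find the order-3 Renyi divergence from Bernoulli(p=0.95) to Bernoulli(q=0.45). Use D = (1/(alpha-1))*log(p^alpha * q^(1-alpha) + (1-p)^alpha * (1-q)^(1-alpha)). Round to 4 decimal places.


Renyi divergence of order alpha between Bernoulli distributions:
D = (1/(alpha-1))*log(p^alpha * q^(1-alpha) + (1-p)^alpha * (1-q)^(1-alpha)).
alpha = 3, p = 0.95, q = 0.45.
p^alpha * q^(1-alpha) = 0.95^3 * 0.45^-2 = 4.233951.
(1-p)^alpha * (1-q)^(1-alpha) = 0.05^3 * 0.55^-2 = 0.000413.
sum = 4.233951 + 0.000413 = 4.234364.
D = (1/2)*log(4.234364) = 0.7216

0.7216


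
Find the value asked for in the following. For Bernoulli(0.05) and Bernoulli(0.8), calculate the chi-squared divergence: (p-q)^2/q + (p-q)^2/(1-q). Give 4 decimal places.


Chi-squared divergence between Bernoulli distributions:
chi^2 = (p-q)^2/q + (p-q)^2/(1-q).
p = 0.05, q = 0.8, p-q = -0.75.
(p-q)^2 = 0.5625.
term1 = 0.5625/0.8 = 0.703125.
term2 = 0.5625/0.2 = 2.8125.
chi^2 = 0.703125 + 2.8125 = 3.5156

3.5156


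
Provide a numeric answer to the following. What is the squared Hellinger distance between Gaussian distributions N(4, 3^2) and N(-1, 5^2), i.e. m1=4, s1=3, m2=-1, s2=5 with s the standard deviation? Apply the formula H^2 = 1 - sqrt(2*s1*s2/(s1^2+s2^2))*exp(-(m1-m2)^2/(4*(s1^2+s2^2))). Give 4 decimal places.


Squared Hellinger distance for Gaussians:
H^2 = 1 - sqrt(2*s1*s2/(s1^2+s2^2)) * exp(-(m1-m2)^2/(4*(s1^2+s2^2))).
s1^2 = 9, s2^2 = 25, s1^2+s2^2 = 34.
sqrt(2*3*5/(34)) = 0.939336.
(m1-m2)^2 = (5)^2 = 25.
exp(-25/(4*34)) = exp(-0.183824) = 0.832083.
H^2 = 1 - 0.939336*0.832083 = 0.2184

0.2184


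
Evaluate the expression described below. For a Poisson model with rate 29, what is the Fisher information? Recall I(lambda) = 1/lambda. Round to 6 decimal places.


Fisher information for Poisson: I(lambda) = 1/lambda.
lambda = 29.
I(lambda) = 1/29 = 0.034483

0.034483


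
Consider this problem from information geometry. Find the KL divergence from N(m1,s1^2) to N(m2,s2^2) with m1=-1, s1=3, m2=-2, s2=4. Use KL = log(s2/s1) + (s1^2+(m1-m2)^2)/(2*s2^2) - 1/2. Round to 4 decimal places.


KL divergence between normal distributions:
KL = log(s2/s1) + (s1^2 + (m1-m2)^2)/(2*s2^2) - 1/2.
log(4/3) = 0.287682.
(3^2 + (-1--2)^2)/(2*4^2) = (9 + 1)/32 = 0.3125.
KL = 0.287682 + 0.3125 - 0.5 = 0.1002

0.1002


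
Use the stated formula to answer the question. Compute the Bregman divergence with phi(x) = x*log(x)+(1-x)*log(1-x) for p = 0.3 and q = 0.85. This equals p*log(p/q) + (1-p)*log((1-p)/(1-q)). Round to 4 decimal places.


Bregman divergence with negative entropy generator:
D = p*log(p/q) + (1-p)*log((1-p)/(1-q)).
p = 0.3, q = 0.85.
p*log(p/q) = 0.3*log(0.3/0.85) = -0.312436.
(1-p)*log((1-p)/(1-q)) = 0.7*log(0.7/0.15) = 1.078312.
D = -0.312436 + 1.078312 = 0.7659

0.7659


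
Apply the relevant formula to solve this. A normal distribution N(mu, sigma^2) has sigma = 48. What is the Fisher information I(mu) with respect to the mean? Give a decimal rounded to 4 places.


The Fisher information for the mean of a normal distribution is I(mu) = 1/sigma^2.
sigma = 48, so sigma^2 = 2304.
I(mu) = 1/2304 = 0.0004

0.0004


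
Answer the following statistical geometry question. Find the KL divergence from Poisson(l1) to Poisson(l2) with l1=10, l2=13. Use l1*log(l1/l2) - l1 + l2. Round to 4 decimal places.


KL divergence for Poisson:
KL = l1*log(l1/l2) - l1 + l2.
l1 = 10, l2 = 13.
log(10/13) = -0.262364.
l1*log(l1/l2) = 10 * -0.262364 = -2.623643.
KL = -2.623643 - 10 + 13 = 0.3764

0.3764


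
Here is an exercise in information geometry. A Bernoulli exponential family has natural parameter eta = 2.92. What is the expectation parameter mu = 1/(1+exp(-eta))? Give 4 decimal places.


Dual coordinate (expectation parameter) for Bernoulli:
mu = 1/(1+exp(-eta)).
eta = 2.92.
exp(-eta) = exp(-2.92) = 0.053934.
mu = 1/(1+0.053934) = 0.9488

0.9488


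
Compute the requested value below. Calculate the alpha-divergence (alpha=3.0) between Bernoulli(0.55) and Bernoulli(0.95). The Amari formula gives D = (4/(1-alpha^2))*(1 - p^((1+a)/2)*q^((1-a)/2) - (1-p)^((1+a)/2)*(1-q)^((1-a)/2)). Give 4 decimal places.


Amari alpha-divergence:
D = (4/(1-alpha^2))*(1 - p^((1+a)/2)*q^((1-a)/2) - (1-p)^((1+a)/2)*(1-q)^((1-a)/2)).
alpha = 3.0, p = 0.55, q = 0.95.
e1 = (1+alpha)/2 = 2.0, e2 = (1-alpha)/2 = -1.0.
t1 = p^e1 * q^e2 = 0.55^2.0 * 0.95^-1.0 = 0.318421.
t2 = (1-p)^e1 * (1-q)^e2 = 0.45^2.0 * 0.05^-1.0 = 4.05.
4/(1-alpha^2) = -0.5.
D = -0.5*(1 - 0.318421 - 4.05) = 1.6842

1.6842


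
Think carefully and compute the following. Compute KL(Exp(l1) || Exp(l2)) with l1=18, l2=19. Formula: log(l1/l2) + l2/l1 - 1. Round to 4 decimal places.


KL divergence for exponential family:
KL = log(l1/l2) + l2/l1 - 1.
log(18/19) = -0.054067.
19/18 = 1.055556.
KL = -0.054067 + 1.055556 - 1 = 0.0015

0.0015


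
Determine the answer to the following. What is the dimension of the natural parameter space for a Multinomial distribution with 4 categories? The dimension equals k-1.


Exponential family dimension calculation:
For Multinomial with k=4 categories, dim = k-1 = 3.

3
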